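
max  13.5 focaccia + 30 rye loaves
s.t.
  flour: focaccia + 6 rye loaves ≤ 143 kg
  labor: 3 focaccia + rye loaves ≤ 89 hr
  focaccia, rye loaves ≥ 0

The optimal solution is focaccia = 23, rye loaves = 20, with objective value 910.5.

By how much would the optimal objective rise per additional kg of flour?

4.5

At the optimum: flour uses 143 of 143 (binding); labor uses 89 of 89 (binding).
The binding rows give the dual system: 1·y_flour + 3·y_labor = 13.5 and 6·y_flour + 1·y_labor = 30.
→ y_flour = 4.5 and y_labor = 3.
Shadow price of flour = 4.5.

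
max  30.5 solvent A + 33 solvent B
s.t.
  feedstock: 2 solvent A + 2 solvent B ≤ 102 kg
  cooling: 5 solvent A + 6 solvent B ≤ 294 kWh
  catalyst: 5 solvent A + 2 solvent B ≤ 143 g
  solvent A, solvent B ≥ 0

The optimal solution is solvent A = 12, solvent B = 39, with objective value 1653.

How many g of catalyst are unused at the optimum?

catalyst used = 5·12 + 2·39 = 138; slack = 143 − 138 = 5.

5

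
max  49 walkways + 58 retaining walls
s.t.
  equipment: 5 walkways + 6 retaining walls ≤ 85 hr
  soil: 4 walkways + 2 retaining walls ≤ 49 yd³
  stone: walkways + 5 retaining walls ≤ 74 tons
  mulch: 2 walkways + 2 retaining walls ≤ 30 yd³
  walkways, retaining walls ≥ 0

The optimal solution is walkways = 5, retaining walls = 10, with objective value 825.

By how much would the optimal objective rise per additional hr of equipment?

9

At the optimum: equipment uses 85 of 85 (binding); soil uses 40 of 49 (slack = 9); stone uses 55 of 74 (slack = 19); mulch uses 30 of 30 (binding).
By complementary slackness, y = 0 for the non-binding constraints.
Dual feasibility on the basic columns requires 5·y_equipment + 2·y_mulch = 49, 6·y_equipment + 2·y_mulch = 58.
→ y_equipment = 9 and y_mulch = 2.
Shadow price of equipment = 9.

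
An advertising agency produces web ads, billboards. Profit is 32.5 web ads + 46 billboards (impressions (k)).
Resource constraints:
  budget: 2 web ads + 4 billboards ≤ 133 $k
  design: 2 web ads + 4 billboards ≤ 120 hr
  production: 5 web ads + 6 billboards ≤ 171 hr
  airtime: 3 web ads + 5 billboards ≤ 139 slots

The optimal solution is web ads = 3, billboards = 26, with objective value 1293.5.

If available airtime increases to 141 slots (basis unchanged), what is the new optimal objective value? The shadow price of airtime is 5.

1303.5

Δb = 2, so new z* = 1293.5 + (5)·(2) = 1293.5 + 10 = 1303.5.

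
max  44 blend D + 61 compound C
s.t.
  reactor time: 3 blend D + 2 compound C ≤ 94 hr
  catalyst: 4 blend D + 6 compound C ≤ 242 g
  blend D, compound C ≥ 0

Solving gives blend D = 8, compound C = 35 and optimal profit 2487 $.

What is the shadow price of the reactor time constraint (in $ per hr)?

Both reactor time and catalyst are binding at x*.
The binding rows give the dual system: 3·y_reactor time + 4·y_catalyst = 44 and 2·y_reactor time + 6·y_catalyst = 61.
Solving: y_reactor time = 2, y_catalyst = 9.5.
Shadow price of reactor time = 2.

2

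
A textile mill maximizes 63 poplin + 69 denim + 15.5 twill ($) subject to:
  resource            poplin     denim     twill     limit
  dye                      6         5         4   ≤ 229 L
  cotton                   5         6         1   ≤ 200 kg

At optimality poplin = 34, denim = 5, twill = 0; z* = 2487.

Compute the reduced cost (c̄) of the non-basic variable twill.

-5.5

At the optimum: dye uses 229 of 229 (binding); cotton uses 200 of 200 (binding).
From A_Bᵀ y = c: 6·y_dye + 5·y_cotton = 63; 5·y_dye + 6·y_cotton = 69.
This yields shadow prices y_dye = 3, y_cotton = 9.
Reduced cost of twill: c₃ − yᵀa₃ = 15.5 − (3·4 + 9·1) = 15.5 − 21 = -5.5.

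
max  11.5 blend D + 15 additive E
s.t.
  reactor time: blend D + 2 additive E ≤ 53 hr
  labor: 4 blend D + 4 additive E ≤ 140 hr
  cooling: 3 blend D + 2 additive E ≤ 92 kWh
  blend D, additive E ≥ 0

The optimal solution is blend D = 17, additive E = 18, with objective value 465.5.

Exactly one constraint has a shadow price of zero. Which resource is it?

reactor time: 53/53 (binding)
labor: 140/140 (binding)
cooling: 87/92 (slack 5)
By complementary slackness, a constraint with positive slack has shadow price 0 → cooling.

cooling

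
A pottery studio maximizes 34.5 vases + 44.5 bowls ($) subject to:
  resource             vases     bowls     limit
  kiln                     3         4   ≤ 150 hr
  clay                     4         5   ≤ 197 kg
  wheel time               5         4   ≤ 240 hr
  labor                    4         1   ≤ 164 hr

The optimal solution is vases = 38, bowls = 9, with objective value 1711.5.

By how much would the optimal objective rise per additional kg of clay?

4.5

At the optimum: kiln uses 150 of 150 (binding); clay uses 197 of 197 (binding); wheel time uses 226 of 240 (slack = 14); labor uses 161 of 164 (slack = 3).
Slack constraints have shadow price 0 (complementary slackness).
The binding rows give the dual system: 3·y_kiln + 4·y_clay = 34.5 and 4·y_kiln + 5·y_clay = 44.5.
→ y_kiln = 5.5 and y_clay = 4.5.
Shadow price of clay = 4.5.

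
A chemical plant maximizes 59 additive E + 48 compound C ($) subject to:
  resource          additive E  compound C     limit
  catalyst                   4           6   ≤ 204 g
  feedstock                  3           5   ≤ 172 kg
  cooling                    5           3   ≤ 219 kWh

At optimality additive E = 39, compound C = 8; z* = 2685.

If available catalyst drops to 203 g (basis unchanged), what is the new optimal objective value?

At the optimum: catalyst uses 204 of 204 (binding); feedstock uses 157 of 172 (slack = 15); cooling uses 219 of 219 (binding).
Slack constraints have shadow price 0 (complementary slackness).
Dual feasibility on the basic columns requires 4·y_catalyst + 5·y_cooling = 59, 6·y_catalyst + 3·y_cooling = 48.
Solving: y_catalyst = 3.5, y_cooling = 9.
Δz = y_catalyst·Δb = 3.5 × (-1) = -3.5, so new z* = 2685 − 3.5 = 2681.5.

2681.5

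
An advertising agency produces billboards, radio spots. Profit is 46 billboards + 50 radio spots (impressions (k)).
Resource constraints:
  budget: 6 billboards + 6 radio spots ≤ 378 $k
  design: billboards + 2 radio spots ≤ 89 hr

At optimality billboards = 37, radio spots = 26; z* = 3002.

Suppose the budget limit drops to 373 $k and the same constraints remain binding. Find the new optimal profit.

Check each constraint at x*: budget 378/378 (tight); design 89/89 (tight).
The binding rows give the dual system: 6·y_budget + 1·y_design = 46 and 6·y_budget + 2·y_design = 50.
This yields shadow prices y_budget = 7, y_design = 4.
Δz = y_budget·Δb = 7 × (-5) = -35, so new z* = 3002 − 35 = 2967.

2967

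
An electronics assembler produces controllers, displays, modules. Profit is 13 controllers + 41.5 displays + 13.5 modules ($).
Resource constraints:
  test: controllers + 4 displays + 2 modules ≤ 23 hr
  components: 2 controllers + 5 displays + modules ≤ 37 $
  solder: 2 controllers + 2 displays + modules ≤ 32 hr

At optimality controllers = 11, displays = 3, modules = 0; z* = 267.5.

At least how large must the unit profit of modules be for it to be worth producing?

15.5

Check each constraint at x*: test 23/23 (tight); components 37/37 (tight); solder 28/32 (slack 4).
By complementary slackness, y = 0 for the non-binding constraint.
From A_Bᵀ y = c: 1·y_test + 2·y_components = 13; 4·y_test + 5·y_components = 41.5.
Solving: y_test = 6, y_components = 3.5.
modules enters the basis when its profit ≥ yᵀa₃ = 6·2 + 3.5·1 = 15.5.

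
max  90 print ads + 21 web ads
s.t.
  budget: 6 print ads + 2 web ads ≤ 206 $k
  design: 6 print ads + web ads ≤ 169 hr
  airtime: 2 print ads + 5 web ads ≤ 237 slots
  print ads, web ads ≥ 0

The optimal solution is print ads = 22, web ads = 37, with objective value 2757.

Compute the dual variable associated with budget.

6

Check each constraint at x*: budget 206/206 (tight); design 169/169 (tight); airtime 229/237 (slack 8).
By complementary slackness, y = 0 for the non-binding constraint.
The binding rows give the dual system: 6·y_budget + 6·y_design = 90 and 2·y_budget + 1·y_design = 21.
Solving: y_budget = 6, y_design = 9.
Shadow price of budget = 6.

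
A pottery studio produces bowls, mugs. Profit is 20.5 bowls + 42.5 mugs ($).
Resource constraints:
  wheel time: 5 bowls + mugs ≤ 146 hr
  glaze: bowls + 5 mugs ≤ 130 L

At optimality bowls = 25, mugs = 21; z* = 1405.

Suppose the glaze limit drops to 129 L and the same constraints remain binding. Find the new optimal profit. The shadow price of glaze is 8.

1397

Δb = -1, so new z* = 1405 + (8)·(-1) = 1405 − 8 = 1397.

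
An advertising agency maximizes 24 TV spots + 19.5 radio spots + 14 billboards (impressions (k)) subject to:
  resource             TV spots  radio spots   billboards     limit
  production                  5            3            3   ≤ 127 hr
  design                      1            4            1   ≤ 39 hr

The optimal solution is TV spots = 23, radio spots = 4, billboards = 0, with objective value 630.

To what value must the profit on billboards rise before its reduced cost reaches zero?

15

Both production and design are binding at x*.
From A_Bᵀ y = c: 5·y_production + 1·y_design = 24; 3·y_production + 4·y_design = 19.5.
Solving: y_production = 4.5, y_design = 1.5.
billboards enters the basis when its profit ≥ yᵀa₃ = 4.5·3 + 1.5·1 = 15.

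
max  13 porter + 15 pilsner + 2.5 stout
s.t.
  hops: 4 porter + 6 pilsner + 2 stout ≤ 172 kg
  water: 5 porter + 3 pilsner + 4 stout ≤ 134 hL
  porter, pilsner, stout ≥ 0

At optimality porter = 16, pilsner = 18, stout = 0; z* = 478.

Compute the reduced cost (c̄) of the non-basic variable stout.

-5.5

At the optimum: hops uses 172 of 172 (binding); water uses 134 of 134 (binding).
The binding rows give the dual system: 4·y_hops + 5·y_water = 13 and 6·y_hops + 3·y_water = 15.
This yields shadow prices y_hops = 2, y_water = 1.
Reduced cost of stout: c₃ − yᵀa₃ = 2.5 − (2·2 + 1·4) = 2.5 − 8 = -5.5.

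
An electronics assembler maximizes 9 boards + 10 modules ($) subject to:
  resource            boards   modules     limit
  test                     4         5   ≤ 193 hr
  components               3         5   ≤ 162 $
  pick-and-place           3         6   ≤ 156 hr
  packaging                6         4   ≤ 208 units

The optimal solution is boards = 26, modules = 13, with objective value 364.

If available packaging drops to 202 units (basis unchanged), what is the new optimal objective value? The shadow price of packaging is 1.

Δb = -6, so new z* = 364 + (1)·(-6) = 364 − 6 = 358.

358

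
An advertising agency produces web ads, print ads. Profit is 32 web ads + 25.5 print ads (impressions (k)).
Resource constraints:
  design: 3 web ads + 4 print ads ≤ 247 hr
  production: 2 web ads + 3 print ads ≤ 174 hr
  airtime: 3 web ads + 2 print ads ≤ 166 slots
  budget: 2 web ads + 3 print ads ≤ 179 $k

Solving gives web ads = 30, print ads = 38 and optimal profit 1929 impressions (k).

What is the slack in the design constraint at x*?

design used = 3·30 + 4·38 = 242; slack = 247 − 242 = 5.

5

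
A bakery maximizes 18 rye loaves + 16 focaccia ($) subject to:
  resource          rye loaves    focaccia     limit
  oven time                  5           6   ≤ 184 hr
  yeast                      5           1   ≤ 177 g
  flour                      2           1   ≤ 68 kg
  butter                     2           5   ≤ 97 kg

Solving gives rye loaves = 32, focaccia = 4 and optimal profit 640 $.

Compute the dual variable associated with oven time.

Binding: oven time and flour. Non-binding: yeast (13 unused), butter (13 unused).
By complementary slackness, y = 0 for the non-binding constraints.
Dual feasibility on the basic columns requires 5·y_oven time + 2·y_flour = 18, 6·y_oven time + 1·y_flour = 16.
This yields shadow prices y_oven time = 2, y_flour = 4.
Shadow price of oven time = 2.

2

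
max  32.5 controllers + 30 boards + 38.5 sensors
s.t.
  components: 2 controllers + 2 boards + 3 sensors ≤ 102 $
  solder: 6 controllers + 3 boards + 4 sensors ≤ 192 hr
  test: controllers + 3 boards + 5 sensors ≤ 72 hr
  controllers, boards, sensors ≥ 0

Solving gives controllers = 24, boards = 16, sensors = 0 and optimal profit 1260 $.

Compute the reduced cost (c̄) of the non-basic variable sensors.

Check each constraint at x*: components 80/102 (slack 22); solder 192/192 (tight); test 72/72 (tight).
Since components is not tight, its dual is 0.
From A_Bᵀ y = c: 6·y_solder + 1·y_test = 32.5; 3·y_solder + 3·y_test = 30.
→ y_solder = 4.5 and y_test = 5.5.
Reduced cost of sensors: c₃ − yᵀa₃ = 38.5 − (4.5·4 + 5.5·5) = 38.5 − 45.5 = -7.

-7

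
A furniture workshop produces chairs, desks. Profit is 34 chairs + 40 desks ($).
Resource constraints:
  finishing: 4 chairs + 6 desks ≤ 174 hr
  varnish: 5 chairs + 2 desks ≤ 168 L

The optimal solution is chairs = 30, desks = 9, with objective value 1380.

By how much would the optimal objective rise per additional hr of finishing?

Check each constraint at x*: finishing 174/174 (tight); varnish 168/168 (tight).
Dual feasibility on the basic columns requires 4·y_finishing + 5·y_varnish = 34, 6·y_finishing + 2·y_varnish = 40.
Solving: y_finishing = 6, y_varnish = 2.
Shadow price of finishing = 6.

6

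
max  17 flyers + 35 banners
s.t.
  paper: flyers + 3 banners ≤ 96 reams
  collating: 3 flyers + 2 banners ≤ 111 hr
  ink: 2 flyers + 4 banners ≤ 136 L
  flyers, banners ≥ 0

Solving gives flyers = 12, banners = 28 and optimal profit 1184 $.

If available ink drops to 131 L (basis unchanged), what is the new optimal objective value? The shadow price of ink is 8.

1144

Δb = -5, so new z* = 1184 + (8)·(-5) = 1184 − 40 = 1144.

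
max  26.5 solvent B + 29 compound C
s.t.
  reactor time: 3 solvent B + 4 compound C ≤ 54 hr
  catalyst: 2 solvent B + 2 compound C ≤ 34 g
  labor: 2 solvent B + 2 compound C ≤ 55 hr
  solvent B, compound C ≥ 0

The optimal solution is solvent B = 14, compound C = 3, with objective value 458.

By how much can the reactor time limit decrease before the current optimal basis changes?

3

Binding constraints: reactor time, catalyst. The basis is B = [[3,4],[2,2]] with det -2.
Per unit decrease in reactor time, x* moves by d = (1, -1).
The basis stays optimal until compound C reaches 0; allowable decrease = 3 hr.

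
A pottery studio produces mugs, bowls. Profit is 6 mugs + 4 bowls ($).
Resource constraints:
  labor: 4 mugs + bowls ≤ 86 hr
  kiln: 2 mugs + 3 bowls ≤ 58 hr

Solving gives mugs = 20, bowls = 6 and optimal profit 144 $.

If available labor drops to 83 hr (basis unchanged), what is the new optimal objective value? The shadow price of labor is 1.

Δb = -3, so new z* = 144 + (1)·(-3) = 144 − 3 = 141.

141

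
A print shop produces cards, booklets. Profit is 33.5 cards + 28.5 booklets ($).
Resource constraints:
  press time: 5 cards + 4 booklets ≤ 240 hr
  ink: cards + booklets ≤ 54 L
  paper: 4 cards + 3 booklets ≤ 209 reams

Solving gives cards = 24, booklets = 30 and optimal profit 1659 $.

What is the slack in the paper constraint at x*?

23

paper used = 4·24 + 3·30 = 186; slack = 209 − 186 = 23.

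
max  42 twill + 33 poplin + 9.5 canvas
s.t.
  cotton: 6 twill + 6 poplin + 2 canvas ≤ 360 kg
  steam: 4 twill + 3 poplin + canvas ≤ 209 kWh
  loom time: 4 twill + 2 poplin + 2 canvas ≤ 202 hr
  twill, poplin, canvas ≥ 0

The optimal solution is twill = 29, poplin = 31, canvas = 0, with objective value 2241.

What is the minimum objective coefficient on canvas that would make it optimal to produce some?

Binding: cotton and steam. Non-binding: loom time (24 unused).
Slack constraints have shadow price 0 (complementary slackness).
From A_Bᵀ y = c: 6·y_cotton + 4·y_steam = 42; 6·y_cotton + 3·y_steam = 33.
This yields shadow prices y_cotton = 1, y_steam = 9.
canvas enters the basis when its profit ≥ yᵀa₃ = 1·2 + 9·1 = 11.

11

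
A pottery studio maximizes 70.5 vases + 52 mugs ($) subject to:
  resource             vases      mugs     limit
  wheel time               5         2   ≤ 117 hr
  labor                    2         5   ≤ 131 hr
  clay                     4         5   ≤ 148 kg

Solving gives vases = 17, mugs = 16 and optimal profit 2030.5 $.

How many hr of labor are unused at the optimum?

labor used = 2·17 + 5·16 = 114; slack = 131 − 114 = 17.

17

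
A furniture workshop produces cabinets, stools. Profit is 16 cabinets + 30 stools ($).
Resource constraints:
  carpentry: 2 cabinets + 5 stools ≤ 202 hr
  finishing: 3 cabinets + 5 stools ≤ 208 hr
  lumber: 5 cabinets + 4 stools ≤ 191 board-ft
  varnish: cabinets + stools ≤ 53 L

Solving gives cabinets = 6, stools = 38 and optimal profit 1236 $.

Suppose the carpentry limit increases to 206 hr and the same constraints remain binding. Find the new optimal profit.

Binding: carpentry and finishing. Non-binding: lumber (9 unused), varnish (9 unused).
By complementary slackness, y = 0 for the non-binding constraints.
Dual feasibility on the basic columns requires 2·y_carpentry + 3·y_finishing = 16, 5·y_carpentry + 5·y_finishing = 30.
This yields shadow prices y_carpentry = 2, y_finishing = 4.
Δz = y_carpentry·Δb = 2 × (4) = 8, so new z* = 1236 + 8 = 1244.

1244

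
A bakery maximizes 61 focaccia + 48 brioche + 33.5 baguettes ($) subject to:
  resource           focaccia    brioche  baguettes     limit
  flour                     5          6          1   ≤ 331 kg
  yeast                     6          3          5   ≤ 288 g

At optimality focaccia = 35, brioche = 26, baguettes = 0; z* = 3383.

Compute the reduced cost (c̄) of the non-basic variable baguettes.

-1.5

Both flour and yeast are binding at x*.
The binding rows give the dual system: 5·y_flour + 6·y_yeast = 61 and 6·y_flour + 3·y_yeast = 48.
→ y_flour = 5 and y_yeast = 6.
Reduced cost of baguettes: c₃ − yᵀa₃ = 33.5 − (5·1 + 6·5) = 33.5 − 35 = -1.5.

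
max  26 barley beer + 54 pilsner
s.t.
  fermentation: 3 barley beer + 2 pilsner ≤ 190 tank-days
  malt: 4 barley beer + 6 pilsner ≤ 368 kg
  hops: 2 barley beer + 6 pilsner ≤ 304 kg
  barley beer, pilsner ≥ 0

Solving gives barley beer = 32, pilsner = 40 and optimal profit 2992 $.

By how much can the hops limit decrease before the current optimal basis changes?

16.8

Binding constraints: malt, hops. The basis is B = [[4,6],[2,6]] with det 12.
Per unit decrease in hops, x* moves by d = (0.5, -0.3333).
The basis stays optimal until fermentation becomes binding; allowable decrease = 16.8 kg.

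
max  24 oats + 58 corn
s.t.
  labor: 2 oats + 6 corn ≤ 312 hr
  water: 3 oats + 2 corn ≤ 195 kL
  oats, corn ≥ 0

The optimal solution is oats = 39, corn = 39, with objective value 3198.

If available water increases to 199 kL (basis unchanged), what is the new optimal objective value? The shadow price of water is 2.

Δb = 4, so new z* = 3198 + (2)·(4) = 3198 + 8 = 3206.

3206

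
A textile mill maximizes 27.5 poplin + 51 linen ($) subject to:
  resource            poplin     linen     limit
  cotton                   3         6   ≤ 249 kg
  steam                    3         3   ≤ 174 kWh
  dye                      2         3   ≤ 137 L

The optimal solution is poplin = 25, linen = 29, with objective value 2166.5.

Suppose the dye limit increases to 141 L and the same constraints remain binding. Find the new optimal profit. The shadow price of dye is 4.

Δb = 4, so new z* = 2166.5 + (4)·(4) = 2166.5 + 16 = 2182.5.

2182.5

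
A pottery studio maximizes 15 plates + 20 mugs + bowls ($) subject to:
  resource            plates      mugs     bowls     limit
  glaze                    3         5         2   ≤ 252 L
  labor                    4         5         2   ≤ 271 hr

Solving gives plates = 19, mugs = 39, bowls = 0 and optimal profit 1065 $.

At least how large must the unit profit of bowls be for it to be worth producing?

At the optimum: glaze uses 252 of 252 (binding); labor uses 271 of 271 (binding).
The binding rows give the dual system: 3·y_glaze + 4·y_labor = 15 and 5·y_glaze + 5·y_labor = 20.
→ y_glaze = 1 and y_labor = 3.
bowls enters the basis when its profit ≥ yᵀa₃ = 1·2 + 3·2 = 8.

8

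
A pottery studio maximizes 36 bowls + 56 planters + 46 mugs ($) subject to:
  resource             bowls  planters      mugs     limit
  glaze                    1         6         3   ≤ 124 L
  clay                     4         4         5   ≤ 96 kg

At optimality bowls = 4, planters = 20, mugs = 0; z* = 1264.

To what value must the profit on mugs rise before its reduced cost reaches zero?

52

At the optimum: glaze uses 124 of 124 (binding); clay uses 96 of 96 (binding).
Dual feasibility on the basic columns requires 1·y_glaze + 4·y_clay = 36, 6·y_glaze + 4·y_clay = 56.
Solving: y_glaze = 4, y_clay = 8.
mugs enters the basis when its profit ≥ yᵀa₃ = 4·3 + 8·5 = 52.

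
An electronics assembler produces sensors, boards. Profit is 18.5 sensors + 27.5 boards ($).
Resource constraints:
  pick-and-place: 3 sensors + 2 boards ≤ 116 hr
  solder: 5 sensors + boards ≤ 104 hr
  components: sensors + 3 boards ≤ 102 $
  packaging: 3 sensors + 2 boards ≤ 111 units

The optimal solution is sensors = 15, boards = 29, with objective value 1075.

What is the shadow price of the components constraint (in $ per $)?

Binding: solder and components. Non-binding: pick-and-place (13 unused), packaging (8 unused).
By complementary slackness, y = 0 for the non-binding constraints.
From A_Bᵀ y = c: 5·y_solder + 1·y_components = 18.5; 1·y_solder + 3·y_components = 27.5.
→ y_solder = 2 and y_components = 8.5.
Shadow price of components = 8.5.

8.5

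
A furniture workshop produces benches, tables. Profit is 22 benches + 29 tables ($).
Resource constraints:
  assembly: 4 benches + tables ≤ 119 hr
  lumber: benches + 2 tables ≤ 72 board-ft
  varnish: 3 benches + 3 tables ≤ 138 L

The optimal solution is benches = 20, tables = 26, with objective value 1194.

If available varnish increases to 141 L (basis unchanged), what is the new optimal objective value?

1209

Binding: lumber and varnish. Non-binding: assembly (13 unused).
By complementary slackness, y = 0 for the non-binding constraint.
From A_Bᵀ y = c: 1·y_lumber + 3·y_varnish = 22; 2·y_lumber + 3·y_varnish = 29.
Solving: y_lumber = 7, y_varnish = 5.
Δz = y_varnish·Δb = 5 × (3) = 15, so new z* = 1194 + 15 = 1209.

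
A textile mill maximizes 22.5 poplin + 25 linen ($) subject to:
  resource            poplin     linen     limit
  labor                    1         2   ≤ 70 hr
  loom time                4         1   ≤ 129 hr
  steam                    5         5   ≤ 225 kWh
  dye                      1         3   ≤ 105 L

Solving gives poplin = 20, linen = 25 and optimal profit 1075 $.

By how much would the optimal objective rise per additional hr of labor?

2.5

Check each constraint at x*: labor 70/70 (tight); loom time 105/129 (slack 24); steam 225/225 (tight); dye 95/105 (slack 10).
Slack constraints have shadow price 0 (complementary slackness).
From A_Bᵀ y = c: 1·y_labor + 5·y_steam = 22.5; 2·y_labor + 5·y_steam = 25.
This yields shadow prices y_labor = 2.5, y_steam = 4.
Shadow price of labor = 2.5.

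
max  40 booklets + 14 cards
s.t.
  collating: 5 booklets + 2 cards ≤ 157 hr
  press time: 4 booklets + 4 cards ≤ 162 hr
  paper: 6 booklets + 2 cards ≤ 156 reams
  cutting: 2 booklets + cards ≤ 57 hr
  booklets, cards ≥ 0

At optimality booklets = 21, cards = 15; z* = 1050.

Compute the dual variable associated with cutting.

2

Binding: paper and cutting. Non-binding: collating (22 unused), press time (18 unused).
By complementary slackness, y = 0 for the non-binding constraints.
From A_Bᵀ y = c: 6·y_paper + 2·y_cutting = 40; 2·y_paper + 1·y_cutting = 14.
This yields shadow prices y_paper = 6, y_cutting = 2.
Shadow price of cutting = 2.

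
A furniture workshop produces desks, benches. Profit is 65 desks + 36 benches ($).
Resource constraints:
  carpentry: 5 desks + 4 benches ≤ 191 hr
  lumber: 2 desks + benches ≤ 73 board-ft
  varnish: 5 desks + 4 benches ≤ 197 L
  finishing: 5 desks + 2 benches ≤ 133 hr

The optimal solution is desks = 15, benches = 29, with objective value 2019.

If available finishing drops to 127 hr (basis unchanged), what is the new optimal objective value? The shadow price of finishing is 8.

1971

Δb = -6, so new z* = 2019 + (8)·(-6) = 2019 − 48 = 1971.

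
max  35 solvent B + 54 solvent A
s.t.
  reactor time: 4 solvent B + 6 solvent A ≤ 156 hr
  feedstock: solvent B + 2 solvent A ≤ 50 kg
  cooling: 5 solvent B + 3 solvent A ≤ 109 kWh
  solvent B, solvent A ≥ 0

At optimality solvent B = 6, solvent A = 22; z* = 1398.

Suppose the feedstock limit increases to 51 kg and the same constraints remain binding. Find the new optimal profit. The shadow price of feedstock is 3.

Δb = 1, so new z* = 1398 + (3)·(1) = 1398 + 3 = 1401.

1401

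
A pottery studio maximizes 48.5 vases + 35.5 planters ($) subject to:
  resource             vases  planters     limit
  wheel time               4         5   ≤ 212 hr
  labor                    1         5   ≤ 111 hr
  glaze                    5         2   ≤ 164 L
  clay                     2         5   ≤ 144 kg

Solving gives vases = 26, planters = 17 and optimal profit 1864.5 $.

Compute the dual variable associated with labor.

Check each constraint at x*: wheel time 189/212 (slack 23); labor 111/111 (tight); glaze 164/164 (tight); clay 137/144 (slack 7).
Slack constraints have shadow price 0 (complementary slackness).
From A_Bᵀ y = c: 1·y_labor + 5·y_glaze = 48.5; 5·y_labor + 2·y_glaze = 35.5.
Solving: y_labor = 3.5, y_glaze = 9.
Shadow price of labor = 3.5.

3.5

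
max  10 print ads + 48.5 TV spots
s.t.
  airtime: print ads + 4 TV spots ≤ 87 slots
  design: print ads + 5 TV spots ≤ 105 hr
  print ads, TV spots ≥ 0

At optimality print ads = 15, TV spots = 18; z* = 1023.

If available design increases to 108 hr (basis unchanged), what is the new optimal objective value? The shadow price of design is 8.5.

Δb = 3, so new z* = 1023 + (8.5)·(3) = 1023 + 25.5 = 1048.5.

1048.5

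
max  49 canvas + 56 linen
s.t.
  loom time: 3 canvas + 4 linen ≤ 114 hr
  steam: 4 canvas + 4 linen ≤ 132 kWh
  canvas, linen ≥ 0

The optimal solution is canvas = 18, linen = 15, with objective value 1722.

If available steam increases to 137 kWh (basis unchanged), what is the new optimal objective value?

1757

Check each constraint at x*: loom time 114/114 (tight); steam 132/132 (tight).
The binding rows give the dual system: 3·y_loom time + 4·y_steam = 49 and 4·y_loom time + 4·y_steam = 56.
→ y_loom time = 7 and y_steam = 7.
Δz = y_steam·Δb = 7 × (5) = 35, so new z* = 1722 + 35 = 1757.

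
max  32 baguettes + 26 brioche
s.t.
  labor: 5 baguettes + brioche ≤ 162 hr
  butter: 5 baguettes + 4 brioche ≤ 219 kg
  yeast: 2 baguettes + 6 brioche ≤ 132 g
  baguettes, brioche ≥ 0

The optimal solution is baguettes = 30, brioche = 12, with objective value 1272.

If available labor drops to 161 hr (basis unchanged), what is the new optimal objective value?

Binding: labor and yeast. Non-binding: butter (21 unused).
By complementary slackness, y = 0 for the non-binding constraint.
The binding rows give the dual system: 5·y_labor + 2·y_yeast = 32 and 1·y_labor + 6·y_yeast = 26.
Solving: y_labor = 5, y_yeast = 3.5.
Δz = y_labor·Δb = 5 × (-1) = -5, so new z* = 1272 − 5 = 1267.

1267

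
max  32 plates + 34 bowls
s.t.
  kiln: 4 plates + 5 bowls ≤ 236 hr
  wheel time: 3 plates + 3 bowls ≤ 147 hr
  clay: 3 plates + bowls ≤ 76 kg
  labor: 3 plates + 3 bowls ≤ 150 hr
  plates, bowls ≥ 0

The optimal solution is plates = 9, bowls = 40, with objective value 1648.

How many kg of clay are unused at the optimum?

9

clay used = 3·9 + 1·40 = 67; slack = 76 − 67 = 9.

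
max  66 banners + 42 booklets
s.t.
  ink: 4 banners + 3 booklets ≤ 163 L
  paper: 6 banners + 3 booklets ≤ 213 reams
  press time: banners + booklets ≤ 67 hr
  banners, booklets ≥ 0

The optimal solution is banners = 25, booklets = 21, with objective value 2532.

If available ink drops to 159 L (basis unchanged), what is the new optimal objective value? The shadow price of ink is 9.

2496

Δb = -4, so new z* = 2532 + (9)·(-4) = 2532 − 36 = 2496.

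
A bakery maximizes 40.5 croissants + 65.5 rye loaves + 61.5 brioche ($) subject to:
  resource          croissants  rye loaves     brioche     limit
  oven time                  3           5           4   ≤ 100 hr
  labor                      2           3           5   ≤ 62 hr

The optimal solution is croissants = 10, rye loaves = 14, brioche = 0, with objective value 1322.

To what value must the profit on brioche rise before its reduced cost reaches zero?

Check each constraint at x*: oven time 100/100 (tight); labor 62/62 (tight).
From A_Bᵀ y = c: 3·y_oven time + 2·y_labor = 40.5; 5·y_oven time + 3·y_labor = 65.5.
This yields shadow prices y_oven time = 9.5, y_labor = 6.
brioche enters the basis when its profit ≥ yᵀa₃ = 9.5·4 + 6·5 = 68.

68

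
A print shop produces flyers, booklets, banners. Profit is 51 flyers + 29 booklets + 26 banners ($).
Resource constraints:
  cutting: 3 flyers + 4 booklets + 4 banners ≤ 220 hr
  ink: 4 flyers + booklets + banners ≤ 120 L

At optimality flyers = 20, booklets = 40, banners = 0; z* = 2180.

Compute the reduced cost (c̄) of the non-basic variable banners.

Check each constraint at x*: cutting 220/220 (tight); ink 120/120 (tight).
Dual feasibility on the basic columns requires 3·y_cutting + 4·y_ink = 51, 4·y_cutting + 1·y_ink = 29.
→ y_cutting = 5 and y_ink = 9.
Reduced cost of banners: c₃ − yᵀa₃ = 26 − (5·4 + 9·1) = 26 − 29 = -3.

-3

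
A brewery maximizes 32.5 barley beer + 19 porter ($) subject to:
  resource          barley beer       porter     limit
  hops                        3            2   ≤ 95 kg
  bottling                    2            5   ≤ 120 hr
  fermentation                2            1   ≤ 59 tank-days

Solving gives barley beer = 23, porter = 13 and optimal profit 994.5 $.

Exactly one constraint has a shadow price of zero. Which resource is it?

hops: 95/95 (binding)
bottling: 111/120 (slack 9)
fermentation: 59/59 (binding)
By complementary slackness, a constraint with positive slack has shadow price 0 → bottling.

bottling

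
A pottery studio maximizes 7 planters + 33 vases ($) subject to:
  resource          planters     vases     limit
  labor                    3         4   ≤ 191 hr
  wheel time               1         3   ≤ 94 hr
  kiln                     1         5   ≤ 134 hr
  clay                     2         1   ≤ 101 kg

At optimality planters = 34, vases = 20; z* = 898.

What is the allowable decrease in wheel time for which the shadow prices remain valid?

13.6

Binding constraints: wheel time, kiln. The basis is B = [[1,3],[1,5]] with det 2.
Per unit decrease in wheel time, x* moves by d = (-2.5, 0.5).
The basis stays optimal until planters reaches 0; allowable decrease = 13.6 hr.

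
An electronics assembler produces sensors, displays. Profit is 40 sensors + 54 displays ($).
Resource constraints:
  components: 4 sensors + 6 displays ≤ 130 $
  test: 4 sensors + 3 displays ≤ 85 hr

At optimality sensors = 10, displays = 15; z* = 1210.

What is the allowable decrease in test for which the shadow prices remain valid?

Binding constraints: components, test. The basis is B = [[4,6],[4,3]] with det -12.
Per unit decrease in test, x* moves by d = (-0.5, 0.3333).
The basis stays optimal until sensors reaches 0; allowable decrease = 20 hr.

20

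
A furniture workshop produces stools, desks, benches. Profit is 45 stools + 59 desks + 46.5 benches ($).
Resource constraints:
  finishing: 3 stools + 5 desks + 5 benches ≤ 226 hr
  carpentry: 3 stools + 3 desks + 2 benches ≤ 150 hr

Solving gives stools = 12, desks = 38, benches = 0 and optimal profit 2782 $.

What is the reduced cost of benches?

-4.5

Check each constraint at x*: finishing 226/226 (tight); carpentry 150/150 (tight).
From A_Bᵀ y = c: 3·y_finishing + 3·y_carpentry = 45; 5·y_finishing + 3·y_carpentry = 59.
→ y_finishing = 7 and y_carpentry = 8.
Reduced cost of benches: c₃ − yᵀa₃ = 46.5 − (7·5 + 8·2) = 46.5 − 51 = -4.5.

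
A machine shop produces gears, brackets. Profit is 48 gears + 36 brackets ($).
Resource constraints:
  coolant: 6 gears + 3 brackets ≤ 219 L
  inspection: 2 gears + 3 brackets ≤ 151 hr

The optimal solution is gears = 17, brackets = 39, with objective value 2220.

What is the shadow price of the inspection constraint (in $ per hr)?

At the optimum: coolant uses 219 of 219 (binding); inspection uses 151 of 151 (binding).
Dual feasibility on the basic columns requires 6·y_coolant + 2·y_inspection = 48, 3·y_coolant + 3·y_inspection = 36.
This yields shadow prices y_coolant = 6, y_inspection = 6.
Shadow price of inspection = 6.

6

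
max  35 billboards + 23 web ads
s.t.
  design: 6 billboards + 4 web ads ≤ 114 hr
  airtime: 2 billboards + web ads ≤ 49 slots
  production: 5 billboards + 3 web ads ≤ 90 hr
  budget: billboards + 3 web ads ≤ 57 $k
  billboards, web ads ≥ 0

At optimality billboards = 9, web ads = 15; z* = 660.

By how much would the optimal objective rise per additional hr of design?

At the optimum: design uses 114 of 114 (binding); airtime uses 33 of 49 (slack = 16); production uses 90 of 90 (binding); budget uses 54 of 57 (slack = 3).
By complementary slackness, y = 0 for the non-binding constraints.
Dual feasibility on the basic columns requires 6·y_design + 5·y_production = 35, 4·y_design + 3·y_production = 23.
This yields shadow prices y_design = 5, y_production = 1.
Shadow price of design = 5.

5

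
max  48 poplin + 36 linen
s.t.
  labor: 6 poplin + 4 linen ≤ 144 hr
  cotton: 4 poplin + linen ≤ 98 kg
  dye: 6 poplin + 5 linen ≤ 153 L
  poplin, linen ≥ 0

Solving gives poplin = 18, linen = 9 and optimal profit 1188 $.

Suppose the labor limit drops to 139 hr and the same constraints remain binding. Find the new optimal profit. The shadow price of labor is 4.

1168

Δb = -5, so new z* = 1188 + (4)·(-5) = 1188 − 20 = 1168.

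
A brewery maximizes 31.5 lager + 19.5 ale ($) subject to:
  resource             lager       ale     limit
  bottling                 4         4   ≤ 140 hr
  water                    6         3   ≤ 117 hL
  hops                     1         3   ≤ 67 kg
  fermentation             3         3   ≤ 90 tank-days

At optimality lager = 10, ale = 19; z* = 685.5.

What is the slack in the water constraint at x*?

0

water used = 6·10 + 3·19 = 117; slack = 117 − 117 = 0.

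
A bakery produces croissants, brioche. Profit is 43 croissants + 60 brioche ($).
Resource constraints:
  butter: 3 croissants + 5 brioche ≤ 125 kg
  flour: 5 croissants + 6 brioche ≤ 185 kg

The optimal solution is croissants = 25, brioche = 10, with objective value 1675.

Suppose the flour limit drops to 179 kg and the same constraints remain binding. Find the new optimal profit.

1645

Check each constraint at x*: butter 125/125 (tight); flour 185/185 (tight).
The binding rows give the dual system: 3·y_butter + 5·y_flour = 43 and 5·y_butter + 6·y_flour = 60.
Solving: y_butter = 6, y_flour = 5.
Δz = y_flour·Δb = 5 × (-6) = -30, so new z* = 1675 − 30 = 1645.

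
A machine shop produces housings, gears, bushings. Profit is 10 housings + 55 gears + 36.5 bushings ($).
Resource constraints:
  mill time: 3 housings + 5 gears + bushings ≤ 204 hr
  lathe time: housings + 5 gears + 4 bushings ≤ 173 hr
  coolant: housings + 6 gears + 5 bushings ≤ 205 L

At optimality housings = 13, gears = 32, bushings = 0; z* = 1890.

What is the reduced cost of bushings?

Binding: lathe time and coolant. Non-binding: mill time (5 unused).
By complementary slackness, y = 0 for the non-binding constraint.
The binding rows give the dual system: 1·y_lathe time + 1·y_coolant = 10 and 5·y_lathe time + 6·y_coolant = 55.
This yields shadow prices y_lathe time = 5, y_coolant = 5.
Reduced cost of bushings: c₃ − yᵀa₃ = 36.5 − (5·4 + 5·5) = 36.5 − 45 = -8.5.

-8.5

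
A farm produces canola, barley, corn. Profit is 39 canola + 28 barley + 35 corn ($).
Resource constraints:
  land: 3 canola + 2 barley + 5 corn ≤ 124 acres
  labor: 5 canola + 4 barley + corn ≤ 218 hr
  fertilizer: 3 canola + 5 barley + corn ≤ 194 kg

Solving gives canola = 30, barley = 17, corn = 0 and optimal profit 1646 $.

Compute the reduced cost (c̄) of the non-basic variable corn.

-8

At the optimum: land uses 124 of 124 (binding); labor uses 218 of 218 (binding); fertilizer uses 175 of 194 (slack = 19).
By complementary slackness, y = 0 for the non-binding constraint.
Dual feasibility on the basic columns requires 3·y_land + 5·y_labor = 39, 2·y_land + 4·y_labor = 28.
→ y_land = 8 and y_labor = 3.
Reduced cost of corn: c₃ − yᵀa₃ = 35 − (8·5 + 3·1) = 35 − 43 = -8.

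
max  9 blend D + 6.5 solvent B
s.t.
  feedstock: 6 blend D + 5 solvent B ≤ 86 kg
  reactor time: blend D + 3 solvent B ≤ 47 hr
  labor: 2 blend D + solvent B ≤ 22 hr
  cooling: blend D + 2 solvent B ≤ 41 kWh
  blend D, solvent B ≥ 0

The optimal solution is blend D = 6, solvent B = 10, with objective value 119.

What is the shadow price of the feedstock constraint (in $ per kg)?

Binding: feedstock and labor. Non-binding: reactor time (11 unused), cooling (15 unused).
Slack constraints have shadow price 0 (complementary slackness).
From A_Bᵀ y = c: 6·y_feedstock + 2·y_labor = 9; 5·y_feedstock + 1·y_labor = 6.5.
Solving: y_feedstock = 1, y_labor = 1.5.
Shadow price of feedstock = 1.

1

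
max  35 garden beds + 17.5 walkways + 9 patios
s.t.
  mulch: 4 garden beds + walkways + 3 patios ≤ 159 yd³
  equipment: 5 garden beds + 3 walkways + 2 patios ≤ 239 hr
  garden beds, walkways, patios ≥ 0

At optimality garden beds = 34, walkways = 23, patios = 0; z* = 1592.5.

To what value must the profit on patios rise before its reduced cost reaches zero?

Check each constraint at x*: mulch 159/159 (tight); equipment 239/239 (tight).
Dual feasibility on the basic columns requires 4·y_mulch + 5·y_equipment = 35, 1·y_mulch + 3·y_equipment = 17.5.
This yields shadow prices y_mulch = 2.5, y_equipment = 5.
patios enters the basis when its profit ≥ yᵀa₃ = 2.5·3 + 5·2 = 17.5.

17.5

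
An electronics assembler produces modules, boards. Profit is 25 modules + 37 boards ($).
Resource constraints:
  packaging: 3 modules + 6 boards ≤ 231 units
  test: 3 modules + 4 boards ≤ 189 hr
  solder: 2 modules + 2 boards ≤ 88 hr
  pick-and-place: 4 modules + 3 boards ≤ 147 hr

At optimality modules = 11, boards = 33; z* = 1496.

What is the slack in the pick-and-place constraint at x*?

pick-and-place used = 4·11 + 3·33 = 143; slack = 147 − 143 = 4.

4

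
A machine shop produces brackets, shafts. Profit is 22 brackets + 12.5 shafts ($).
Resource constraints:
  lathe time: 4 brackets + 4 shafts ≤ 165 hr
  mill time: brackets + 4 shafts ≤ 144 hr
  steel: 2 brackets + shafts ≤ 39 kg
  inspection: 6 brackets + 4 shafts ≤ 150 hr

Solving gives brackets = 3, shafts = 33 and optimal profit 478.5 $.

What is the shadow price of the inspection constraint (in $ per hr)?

Check each constraint at x*: lathe time 144/165 (slack 21); mill time 135/144 (slack 9); steel 39/39 (tight); inspection 150/150 (tight).
Slack constraints have shadow price 0 (complementary slackness).
The binding rows give the dual system: 2·y_steel + 6·y_inspection = 22 and 1·y_steel + 4·y_inspection = 12.5.
This yields shadow prices y_steel = 6.5, y_inspection = 1.5.
Shadow price of inspection = 1.5.

1.5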